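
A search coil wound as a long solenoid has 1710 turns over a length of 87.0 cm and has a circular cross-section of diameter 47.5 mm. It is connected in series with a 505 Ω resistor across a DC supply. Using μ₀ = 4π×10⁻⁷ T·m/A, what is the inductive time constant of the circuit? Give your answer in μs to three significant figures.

A = π(d/2)² = π(2.375×10^-2 m)² = 1.772×10^-3 m².
L = μ₀N²A/ℓ = (4π×10⁻⁷)(1710)²(1.772×10^-3)/(0.87) = 7.484×10^-3 H.
τ = L/R = (7.484×10^-3)/(505) = 1.482×10^-5 s.

τ ≈ 14.8 μs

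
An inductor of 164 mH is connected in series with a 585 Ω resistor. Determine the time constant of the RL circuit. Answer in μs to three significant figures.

τ ≈ 280 μs

τ = L/R = (0.164 H)/(585 Ω) = 2.803×10^-4 s.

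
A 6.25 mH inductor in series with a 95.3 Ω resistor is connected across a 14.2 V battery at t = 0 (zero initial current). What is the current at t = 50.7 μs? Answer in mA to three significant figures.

I ≈ 80.2 mA

τ = L/R = 6.250×10^-3/95.3 = 6.558×10^-5 s; final current I_∞ = ε/R = 14.2/95.3 = 0.149 A.
I(t) = I_∞(1 − e^(−t/τ)) with t/τ = 0.773.
I = (0.149)(1 − e^(−0.773)) = 8.022×10^-2 A.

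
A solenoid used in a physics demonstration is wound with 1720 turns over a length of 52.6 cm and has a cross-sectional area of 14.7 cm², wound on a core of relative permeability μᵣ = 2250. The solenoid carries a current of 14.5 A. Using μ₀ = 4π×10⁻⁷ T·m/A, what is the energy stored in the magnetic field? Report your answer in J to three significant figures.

U ≈ 2460 J

A = 14.7 cm² = 1.470×10^-3 m².
L = μ₀μᵣN²A/ℓ = (4π×10⁻⁷)(2250)(1720)²(1.470×10^-3)/(0.526) = 23.38 H.
U = ½LI² = ½(23.38)(14.5)² = 2.457×10^3 J.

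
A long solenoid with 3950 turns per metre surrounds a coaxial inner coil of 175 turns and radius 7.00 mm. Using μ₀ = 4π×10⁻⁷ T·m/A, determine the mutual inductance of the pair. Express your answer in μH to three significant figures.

M ≈ 134 μH

The outer solenoid produces a uniform field B₁ = μ₀n₁I₁ across the inner coil,
so the flux linkage is N₂Φ = N₂B₁A₂ = μ₀n₁N₂A₂·I₁, giving M = μ₀n₁N₂A₂.
A₂ = πr² = π(7.000×10^-3 m)² = 1.539×10^-4 m².
M = (4π×10⁻⁷)(3950)(175)(1.539×10^-4) = 1.337×10^-4 H.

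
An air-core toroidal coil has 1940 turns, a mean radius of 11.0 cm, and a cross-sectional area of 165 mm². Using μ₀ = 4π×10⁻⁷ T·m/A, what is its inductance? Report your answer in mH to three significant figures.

For a thin toroid, L = μ₀N²A/(2πR).
L = (4π×10⁻⁷)(1940)²(1.650×10^-4) / (2π×0.11 m) = 1.129×10^-3 H.

L ≈ 1.13 mH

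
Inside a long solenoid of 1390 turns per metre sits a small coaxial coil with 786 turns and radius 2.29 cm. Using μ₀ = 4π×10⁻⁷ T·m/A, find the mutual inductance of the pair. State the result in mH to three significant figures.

M ≈ 2.26 mH

The outer solenoid produces a uniform field B₁ = μ₀n₁I₁ across the inner coil,
so the flux linkage is N₂Φ = N₂B₁A₂ = μ₀n₁N₂A₂·I₁, giving M = μ₀n₁N₂A₂.
A₂ = πr² = π(2.290×10^-2 m)² = 1.647×10^-3 m².
M = (4π×10⁻⁷)(1390)(786)(1.647×10^-3) = 2.262×10^-3 H.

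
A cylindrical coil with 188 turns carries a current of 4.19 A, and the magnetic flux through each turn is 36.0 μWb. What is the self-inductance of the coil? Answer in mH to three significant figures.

L ≈ 1.62 mH

Self-inductance is defined by L = NΦ_B/I (flux linkage over current).
L = (188)(3.600×10^-5 Wb)/(4.19 A) = 1.615×10^-3 H.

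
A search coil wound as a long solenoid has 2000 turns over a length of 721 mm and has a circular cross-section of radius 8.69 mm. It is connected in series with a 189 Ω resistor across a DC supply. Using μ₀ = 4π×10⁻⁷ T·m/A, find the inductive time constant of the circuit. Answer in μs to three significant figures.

A = πr² = π(8.690×10^-3 m)² = 2.372×10^-4 m².
L = μ₀N²A/ℓ = (4π×10⁻⁷)(2000)²(2.372×10^-4)/(0.721) = 1.654×10^-3 H.
τ = L/R = (1.654×10^-3)/(189) = 8.751×10^-6 s.

τ ≈ 8.75 μs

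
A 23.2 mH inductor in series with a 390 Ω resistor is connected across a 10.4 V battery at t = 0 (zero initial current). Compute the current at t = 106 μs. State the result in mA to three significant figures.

τ = L/R = 2.320×10^-2/390 = 5.949×10^-5 s; final current I_∞ = ε/R = 10.4/390 = 2.667×10^-2 A.
I(t) = I_∞(1 − e^(−t/τ)) with t/τ = 1.782.
I = (2.667×10^-2)(1 − e^(−1.782)) = 2.218×10^-2 A.

I ≈ 22.2 mA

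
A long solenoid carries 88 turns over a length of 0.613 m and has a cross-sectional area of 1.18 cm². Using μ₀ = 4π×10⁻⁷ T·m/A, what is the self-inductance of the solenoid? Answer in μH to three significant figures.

L ≈ 1.87 μH

A = 1.18 cm² = 1.180×10^-4 m².
For a long solenoid, L = μ₀N²A/ℓ.
L = (4π×10⁻⁷)(88)²(1.180×10^-4)/(0.613 m) = 1.873×10^-6 H.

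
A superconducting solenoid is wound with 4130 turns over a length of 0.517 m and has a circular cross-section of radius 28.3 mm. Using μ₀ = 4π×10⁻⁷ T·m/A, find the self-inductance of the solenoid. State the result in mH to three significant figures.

A = πr² = π(2.830×10^-2 m)² = 2.516×10^-3 m².
For a long solenoid, L = μ₀N²A/ℓ.
L = (4π×10⁻⁷)(4130)²(2.516×10^-3)/(0.517 m) = 0.1043 H.

L ≈ 104 mH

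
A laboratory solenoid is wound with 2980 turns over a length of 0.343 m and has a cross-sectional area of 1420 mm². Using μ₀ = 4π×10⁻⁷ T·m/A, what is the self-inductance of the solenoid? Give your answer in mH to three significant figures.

A = 1420 mm² = 1.420×10^-3 m².
For a long solenoid, L = μ₀N²A/ℓ.
L = (4π×10⁻⁷)(2980)²(1.420×10^-3)/(0.343 m) = 4.620×10^-2 H.

L ≈ 46.2 mH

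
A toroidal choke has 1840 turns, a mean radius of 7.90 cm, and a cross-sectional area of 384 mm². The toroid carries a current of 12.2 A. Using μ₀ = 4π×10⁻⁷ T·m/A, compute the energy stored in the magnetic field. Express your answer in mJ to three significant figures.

L = μ₀N²A/(2πR) = (4π×10⁻⁷)(1840)²(3.840×10^-4)/(2π×7.900×10^-2) = 3.291×10^-3 H.
U = ½LI² = ½(3.291×10^-3)(12.2)² = 0.2449 J.

U ≈ 245 mJ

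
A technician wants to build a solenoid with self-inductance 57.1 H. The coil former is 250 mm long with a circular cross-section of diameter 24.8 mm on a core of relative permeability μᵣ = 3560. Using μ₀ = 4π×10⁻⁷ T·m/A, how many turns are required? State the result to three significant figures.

A = π(d/2)² = π(1.240×10^-2 m)² = 4.831×10^-4 m².
From L = μ₀μᵣN²A/ℓ, N = √(Lℓ / (μ₀μᵣA)).
N = √[(57.1)(0.25) / ((4π×10⁻⁷)(3560)×4.831×10^-4)] = √(6.606×10^6) ≈ 2570.2.

N ≈ 2570 turns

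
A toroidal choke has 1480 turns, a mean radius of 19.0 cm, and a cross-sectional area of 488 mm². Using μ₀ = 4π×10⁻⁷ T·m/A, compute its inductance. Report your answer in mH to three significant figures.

L ≈ 1.13 mH

For a thin toroid, L = μ₀N²A/(2πR).
L = (4π×10⁻⁷)(1480)²(4.880×10^-4) / (2π×0.19 m) = 1.125×10^-3 H.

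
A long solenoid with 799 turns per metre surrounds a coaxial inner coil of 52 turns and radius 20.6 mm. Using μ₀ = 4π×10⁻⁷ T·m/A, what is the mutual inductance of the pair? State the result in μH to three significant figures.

The outer solenoid produces a uniform field B₁ = μ₀n₁I₁ across the inner coil,
so the flux linkage is N₂Φ = N₂B₁A₂ = μ₀n₁N₂A₂·I₁, giving M = μ₀n₁N₂A₂.
A₂ = πr² = π(2.060×10^-2 m)² = 1.333×10^-3 m².
M = (4π×10⁻⁷)(799)(52)(1.333×10^-3) = 6.961×10^-5 H.

M ≈ 69.6 μH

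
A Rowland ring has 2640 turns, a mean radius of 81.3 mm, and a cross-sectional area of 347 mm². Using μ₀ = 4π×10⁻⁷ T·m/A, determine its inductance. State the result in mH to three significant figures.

For a thin toroid, L = μ₀N²A/(2πR).
L = (4π×10⁻⁷)(2640)²(3.470×10^-4) / (2π×8.130×10^-2 m) = 5.949×10^-3 H.

L ≈ 5.95 mH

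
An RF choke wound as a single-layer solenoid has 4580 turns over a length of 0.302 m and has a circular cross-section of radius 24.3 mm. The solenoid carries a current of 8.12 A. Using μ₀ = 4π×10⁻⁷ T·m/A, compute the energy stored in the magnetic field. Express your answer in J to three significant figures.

A = πr² = π(2.430×10^-2 m)² = 1.855×10^-3 m².
L = μ₀N²A/ℓ = (4π×10⁻⁷)(4580)²(1.855×10^-3)/(0.302) = 0.1619 H.
U = ½LI² = ½(0.1619)(8.12)² = 5.338 J.

U ≈ 5.34 J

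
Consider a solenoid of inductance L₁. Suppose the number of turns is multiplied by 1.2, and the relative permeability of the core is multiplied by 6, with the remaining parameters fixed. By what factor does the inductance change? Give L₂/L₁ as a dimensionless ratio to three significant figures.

L₂/L₁ = 8.64

For a solenoid, L ∝ μᵣN²A/ℓ.
L₂/L₁ = (1.2)^2 × (6) = 8.64.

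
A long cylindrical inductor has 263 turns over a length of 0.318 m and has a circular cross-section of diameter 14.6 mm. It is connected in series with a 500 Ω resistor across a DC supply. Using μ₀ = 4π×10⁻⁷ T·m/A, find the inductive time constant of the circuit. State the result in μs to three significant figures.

A = π(d/2)² = π(7.300×10^-3 m)² = 1.674×10^-4 m².
L = μ₀N²A/ℓ = (4π×10⁻⁷)(263)²(1.674×10^-4)/(0.318) = 4.576×10^-5 H.
τ = L/R = (4.576×10^-5)/(500) = 9.152×10^-8 s.

τ ≈ 0.0915 μs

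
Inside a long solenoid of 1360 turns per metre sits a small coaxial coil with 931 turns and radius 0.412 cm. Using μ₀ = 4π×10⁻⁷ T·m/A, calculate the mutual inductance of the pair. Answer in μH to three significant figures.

M ≈ 84.8 μH

The outer solenoid produces a uniform field B₁ = μ₀n₁I₁ across the inner coil,
so the flux linkage is N₂Φ = N₂B₁A₂ = μ₀n₁N₂A₂·I₁, giving M = μ₀n₁N₂A₂.
A₂ = πr² = π(4.120×10^-3 m)² = 5.333×10^-5 m².
M = (4π×10⁻⁷)(1360)(931)(5.333×10^-5) = 8.4848×10^-5 H.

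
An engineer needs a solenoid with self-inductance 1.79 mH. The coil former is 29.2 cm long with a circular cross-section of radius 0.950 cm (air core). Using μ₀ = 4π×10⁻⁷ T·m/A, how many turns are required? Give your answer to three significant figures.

N ≈ 1210 turns

A = πr² = π(9.500×10^-3 m)² = 2.835×10^-4 m².
From L = μ₀N²A/ℓ, N = √(Lℓ / (μ₀A)).
N = √[(1.790×10^-3)(0.292) / ((4π×10⁻⁷)×2.835×10^-4)] = √(1.467×10^6) ≈ 1211.2.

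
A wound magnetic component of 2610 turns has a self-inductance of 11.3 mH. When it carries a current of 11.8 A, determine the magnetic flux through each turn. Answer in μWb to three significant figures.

Φ_B ≈ 51.1 μWb

From L = NΦ_B/I, the flux per turn is Φ_B = LI/N.
Φ_B = (1.130×10^-2 H)(11.8 A)/2610 = 5.109×10^-5 Wb.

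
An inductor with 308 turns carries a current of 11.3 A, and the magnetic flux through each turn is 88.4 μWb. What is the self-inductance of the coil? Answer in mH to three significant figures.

L ≈ 2.41 mH

Self-inductance is defined by L = NΦ_B/I (flux linkage over current).
L = (308)(8.840×10^-5 Wb)/(11.3 A) = 2.409×10^-3 H.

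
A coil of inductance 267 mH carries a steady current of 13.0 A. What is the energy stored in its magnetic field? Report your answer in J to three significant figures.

Stored magnetic energy: U = ½LI².
U = ½(0.267 H)(13.0 A)² = 22.56 J.

U ≈ 22.6 J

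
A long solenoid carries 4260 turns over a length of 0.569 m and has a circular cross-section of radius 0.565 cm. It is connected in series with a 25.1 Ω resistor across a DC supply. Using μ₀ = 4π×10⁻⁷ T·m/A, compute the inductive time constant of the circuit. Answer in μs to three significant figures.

A = πr² = π(5.650×10^-3 m)² = 1.003×10^-4 m².
L = μ₀N²A/ℓ = (4π×10⁻⁷)(4260)²(1.003×10^-4)/(0.569) = 4.019×10^-3 H.
τ = L/R = (4.019×10^-3)/(25.1) = 1.601×10^-4 s.

τ ≈ 160 μs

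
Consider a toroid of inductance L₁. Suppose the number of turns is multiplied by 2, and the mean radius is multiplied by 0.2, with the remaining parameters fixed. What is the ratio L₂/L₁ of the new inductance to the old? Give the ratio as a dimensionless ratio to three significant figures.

For a toroid, L ∝ μᵣN²A/R.
L₂/L₁ = (2)^2 × (0.2)^-1 = 20.0.

L₂/L₁ = 20.0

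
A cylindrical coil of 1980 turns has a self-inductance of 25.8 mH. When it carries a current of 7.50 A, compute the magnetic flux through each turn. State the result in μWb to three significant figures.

Φ_B ≈ 97.7 μWb

From L = NΦ_B/I, the flux per turn is Φ_B = LI/N.
Φ_B = (2.580×10^-2 H)(7.50 A)/1980 = 9.773×10^-5 Wb.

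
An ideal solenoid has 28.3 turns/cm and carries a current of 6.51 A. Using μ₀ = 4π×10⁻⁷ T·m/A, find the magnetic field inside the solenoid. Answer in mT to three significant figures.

Inside a long solenoid, B = μ₀nI.
B = (4π×10⁻⁷)(2.830×10^3 m⁻¹)(6.51 A) = 2.315×10^-2 T.

B ≈ 23.2 mT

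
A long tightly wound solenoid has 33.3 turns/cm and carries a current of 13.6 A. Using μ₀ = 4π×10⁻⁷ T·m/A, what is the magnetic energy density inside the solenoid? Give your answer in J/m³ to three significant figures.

B = μ₀nI = (4π×10⁻⁷)(3.330×10^3)(13.6) = 5.691×10^-2 T.
u = B²/(2μ₀) = (5.691×10^-2)²/(2×4π×10⁻⁷) = 1.289×10^3 J/m³.

u ≈ 1290 J/m³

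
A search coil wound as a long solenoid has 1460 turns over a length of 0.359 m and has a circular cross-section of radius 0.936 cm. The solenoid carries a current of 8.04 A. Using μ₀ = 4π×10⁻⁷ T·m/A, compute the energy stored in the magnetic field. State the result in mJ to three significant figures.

U ≈ 66.4 mJ

A = πr² = π(9.360×10^-3 m)² = 2.752×10^-4 m².
L = μ₀N²A/ℓ = (4π×10⁻⁷)(1460)²(2.752×10^-4)/(0.359) = 2.054×10^-3 H.
U = ½LI² = ½(2.054×10^-3)(8.04)² = 6.638×10^-2 J.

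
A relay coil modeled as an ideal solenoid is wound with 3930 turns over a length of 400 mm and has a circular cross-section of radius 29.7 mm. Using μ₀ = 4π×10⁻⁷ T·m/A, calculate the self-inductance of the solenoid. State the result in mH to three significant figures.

A = πr² = π(2.970×10^-2 m)² = 2.771×10^-3 m².
For a long solenoid, L = μ₀N²A/ℓ.
L = (4π×10⁻⁷)(3930)²(2.771×10^-3)/(0.4 m) = 0.13446 H.

L ≈ 134 mH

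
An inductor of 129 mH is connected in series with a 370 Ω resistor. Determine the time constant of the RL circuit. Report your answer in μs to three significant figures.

τ ≈ 349 μs

τ = L/R = (0.129 H)/(370 Ω) = 3.486×10^-4 s.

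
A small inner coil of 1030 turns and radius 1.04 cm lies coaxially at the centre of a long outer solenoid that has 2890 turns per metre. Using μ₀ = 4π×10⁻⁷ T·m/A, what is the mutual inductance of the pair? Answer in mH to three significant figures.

The outer solenoid produces a uniform field B₁ = μ₀n₁I₁ across the inner coil,
so the flux linkage is N₂Φ = N₂B₁A₂ = μ₀n₁N₂A₂·I₁, giving M = μ₀n₁N₂A₂.
A₂ = πr² = π(1.040×10^-2 m)² = 3.398×10^-4 m².
M = (4π×10⁻⁷)(2890)(1030)(3.398×10^-4) = 1.271×10^-3 H.

M ≈ 1.27 mH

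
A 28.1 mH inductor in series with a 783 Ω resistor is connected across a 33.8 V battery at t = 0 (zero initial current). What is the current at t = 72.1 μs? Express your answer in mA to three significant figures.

τ = L/R = 2.810×10^-2/783 = 3.589×10^-5 s; final current I_∞ = ε/R = 33.8/783 = 4.317×10^-2 A.
I(t) = I_∞(1 − e^(−t/τ)) with t/τ = 2.009.
I = (4.317×10^-2)(1 − e^(−2.009)) = 3.738×10^-2 A.

I ≈ 37.4 mA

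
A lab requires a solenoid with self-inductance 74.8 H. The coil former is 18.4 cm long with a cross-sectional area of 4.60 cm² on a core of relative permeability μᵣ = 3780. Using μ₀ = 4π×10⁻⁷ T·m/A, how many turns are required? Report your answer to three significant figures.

N ≈ 2510 turns

A = 4.60 cm² = 4.600×10^-4 m².
From L = μ₀μᵣN²A/ℓ, N = √(Lℓ / (μ₀μᵣA)).
N = √[(74.8)(0.184) / ((4π×10⁻⁷)(3780)×4.600×10^-4)] = √(6.299×10^6) ≈ 2509.7.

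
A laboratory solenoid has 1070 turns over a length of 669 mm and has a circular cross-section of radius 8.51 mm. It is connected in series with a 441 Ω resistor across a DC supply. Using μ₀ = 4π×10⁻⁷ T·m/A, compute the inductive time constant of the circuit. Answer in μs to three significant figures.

A = πr² = π(8.510×10^-3 m)² = 2.275×10^-4 m².
L = μ₀N²A/ℓ = (4π×10⁻⁷)(1070)²(2.275×10^-4)/(0.669) = 4.893×10^-4 H.
τ = L/R = (4.893×10^-4)/(441) = 1.109×10^-6 s.

τ ≈ 1.11 μs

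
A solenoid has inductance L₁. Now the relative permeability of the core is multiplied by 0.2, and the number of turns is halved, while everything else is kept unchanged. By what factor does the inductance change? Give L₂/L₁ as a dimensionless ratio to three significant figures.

For a solenoid, L ∝ μᵣN²A/ℓ.
L₂/L₁ = (0.2) × (0.5)^2 = 0.0500.

L₂/L₁ = 0.0500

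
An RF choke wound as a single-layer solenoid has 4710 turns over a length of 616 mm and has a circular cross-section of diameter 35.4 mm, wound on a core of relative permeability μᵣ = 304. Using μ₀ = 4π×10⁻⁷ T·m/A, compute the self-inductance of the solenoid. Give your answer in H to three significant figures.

L ≈ 13.5 H

A = π(d/2)² = π(1.770×10^-2 m)² = 9.842×10^-4 m².
For a long solenoid, L = μ₀μᵣN²A/ℓ.
L = (4π×10⁻⁷)(304)(4710)²(9.842×10^-4)/(0.616 m) = 13.54 H.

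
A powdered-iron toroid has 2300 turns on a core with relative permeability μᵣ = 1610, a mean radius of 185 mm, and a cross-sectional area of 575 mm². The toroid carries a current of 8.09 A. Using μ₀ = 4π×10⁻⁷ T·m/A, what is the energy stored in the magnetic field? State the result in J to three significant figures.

L = μ₀μᵣN²A/(2πR) = (4π×10⁻⁷)(1610)(2300)²(5.750×10^-4)/(2π×0.185) = 5.294 H.
U = ½LI² = ½(5.294)(8.09)² = 173.3 J.

U ≈ 173 J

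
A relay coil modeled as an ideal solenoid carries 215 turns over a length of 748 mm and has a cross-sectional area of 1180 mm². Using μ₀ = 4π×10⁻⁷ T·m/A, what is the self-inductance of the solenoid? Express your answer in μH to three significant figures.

A = 1180 mm² = 1.180×10^-3 m².
For a long solenoid, L = μ₀N²A/ℓ.
L = (4π×10⁻⁷)(215)²(1.180×10^-3)/(0.748 m) = 9.164×10^-5 H.

L ≈ 91.6 μH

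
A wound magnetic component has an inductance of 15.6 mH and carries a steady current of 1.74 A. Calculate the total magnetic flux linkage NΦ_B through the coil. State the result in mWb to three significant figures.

From L = NΦ_B/I, the flux linkage is NΦ_B = LI.
NΦ_B = (1.560×10^-2 H)(1.74 A) = 2.714×10^-2 Wb.

NΦ_B ≈ 27.1 mWb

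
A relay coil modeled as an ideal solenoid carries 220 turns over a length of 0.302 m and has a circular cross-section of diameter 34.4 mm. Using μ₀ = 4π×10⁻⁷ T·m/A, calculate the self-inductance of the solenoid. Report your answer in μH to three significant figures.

L ≈ 187 μH

A = π(d/2)² = π(1.720×10^-2 m)² = 9.294×10^-4 m².
For a long solenoid, L = μ₀N²A/ℓ.
L = (4π×10⁻⁷)(220)²(9.294×10^-4)/(0.302 m) = 1.872×10^-4 H.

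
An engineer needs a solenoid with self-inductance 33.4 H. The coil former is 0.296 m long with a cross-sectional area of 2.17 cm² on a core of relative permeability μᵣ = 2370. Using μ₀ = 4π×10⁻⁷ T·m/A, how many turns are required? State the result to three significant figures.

A = 2.17 cm² = 2.170×10^-4 m².
From L = μ₀μᵣN²A/ℓ, N = √(Lℓ / (μ₀μᵣA)).
N = √[(33.4)(0.296) / ((4π×10⁻⁷)(2370)×2.170×10^-4)] = √(1.530×10^7) ≈ 3911.2.

N ≈ 3910 turns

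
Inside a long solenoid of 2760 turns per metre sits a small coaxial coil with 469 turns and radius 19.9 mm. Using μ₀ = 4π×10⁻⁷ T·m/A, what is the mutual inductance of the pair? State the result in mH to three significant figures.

M ≈ 2.02 mH

The outer solenoid produces a uniform field B₁ = μ₀n₁I₁ across the inner coil,
so the flux linkage is N₂Φ = N₂B₁A₂ = μ₀n₁N₂A₂·I₁, giving M = μ₀n₁N₂A₂.
A₂ = πr² = π(1.990×10^-2 m)² = 1.244×10^-3 m².
M = (4π×10⁻⁷)(2760)(469)(1.244×10^-3) = 2.024×10^-3 H.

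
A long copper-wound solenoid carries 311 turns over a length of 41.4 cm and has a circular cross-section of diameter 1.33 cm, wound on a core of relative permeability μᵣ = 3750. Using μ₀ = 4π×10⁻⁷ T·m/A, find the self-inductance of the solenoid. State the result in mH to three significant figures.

L ≈ 153 mH

A = π(d/2)² = π(6.650×10^-3 m)² = 1.389×10^-4 m².
For a long solenoid, L = μ₀μᵣN²A/ℓ.
L = (4π×10⁻⁷)(3750)(311)²(1.389×10^-4)/(0.414 m) = 0.153 H.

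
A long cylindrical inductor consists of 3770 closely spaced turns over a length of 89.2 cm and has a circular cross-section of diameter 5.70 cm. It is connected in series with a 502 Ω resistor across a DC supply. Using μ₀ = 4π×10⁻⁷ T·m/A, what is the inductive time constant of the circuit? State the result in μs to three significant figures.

τ ≈ 102 μs

A = π(d/2)² = π(2.850×10^-2 m)² = 2.552×10^-3 m².
L = μ₀N²A/ℓ = (4π×10⁻⁷)(3770)²(2.552×10^-3)/(0.892) = 5.109×10^-2 H.
τ = L/R = (5.109×10^-2)/(502) = 1.018×10^-4 s.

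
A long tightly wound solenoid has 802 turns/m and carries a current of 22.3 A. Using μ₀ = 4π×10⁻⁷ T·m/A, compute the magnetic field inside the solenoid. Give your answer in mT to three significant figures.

Inside a long solenoid, B = μ₀nI.
B = (4π×10⁻⁷)(802 m⁻¹)(22.3 A) = 2.247×10^-2 T.

B ≈ 22.5 mT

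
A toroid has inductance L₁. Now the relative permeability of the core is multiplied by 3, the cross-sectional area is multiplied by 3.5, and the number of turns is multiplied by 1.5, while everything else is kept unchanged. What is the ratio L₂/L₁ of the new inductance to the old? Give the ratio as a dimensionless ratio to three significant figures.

For a toroid, L ∝ μᵣN²A/R.
L₂/L₁ = (3) × (3.5) × (1.5)^2 = 23.6.

L₂/L₁ = 23.6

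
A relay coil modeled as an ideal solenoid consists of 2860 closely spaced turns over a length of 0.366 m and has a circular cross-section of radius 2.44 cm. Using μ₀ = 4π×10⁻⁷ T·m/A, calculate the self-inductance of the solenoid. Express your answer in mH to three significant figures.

L ≈ 52.5 mH

A = πr² = π(2.440×10^-2 m)² = 1.870×10^-3 m².
For a long solenoid, L = μ₀N²A/ℓ.
L = (4π×10⁻⁷)(2860)²(1.870×10^-3)/(0.366 m) = 5.253×10^-2 H.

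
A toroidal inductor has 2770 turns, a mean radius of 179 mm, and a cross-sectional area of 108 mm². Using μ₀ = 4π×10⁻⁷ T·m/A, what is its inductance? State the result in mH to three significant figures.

L ≈ 0.926 mH

For a thin toroid, L = μ₀N²A/(2πR).
L = (4π×10⁻⁷)(2770)²(1.080×10^-4) / (2π×0.179 m) = 9.259×10^-4 H.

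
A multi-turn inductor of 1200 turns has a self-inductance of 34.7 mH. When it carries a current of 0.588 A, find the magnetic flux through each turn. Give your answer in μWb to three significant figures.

Φ_B ≈ 17.0 μWb

From L = NΦ_B/I, the flux per turn is Φ_B = LI/N.
Φ_B = (3.470×10^-2 H)(0.588 A)/1200 = 1.700×10^-5 Wb.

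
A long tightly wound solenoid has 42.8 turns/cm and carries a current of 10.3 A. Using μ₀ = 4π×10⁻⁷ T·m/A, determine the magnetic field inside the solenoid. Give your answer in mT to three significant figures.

B ≈ 55.4 mT

Inside a long solenoid, B = μ₀nI.
B = (4π×10⁻⁷)(4.280×10^3 m⁻¹)(10.3 A) = 5.540×10^-2 T.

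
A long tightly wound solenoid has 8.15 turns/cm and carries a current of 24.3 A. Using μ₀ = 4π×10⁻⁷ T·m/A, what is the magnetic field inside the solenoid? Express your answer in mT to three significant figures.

B ≈ 24.9 mT

Inside a long solenoid, B = μ₀nI.
B = (4π×10⁻⁷)(815 m⁻¹)(24.3 A) = 2.489×10^-2 T.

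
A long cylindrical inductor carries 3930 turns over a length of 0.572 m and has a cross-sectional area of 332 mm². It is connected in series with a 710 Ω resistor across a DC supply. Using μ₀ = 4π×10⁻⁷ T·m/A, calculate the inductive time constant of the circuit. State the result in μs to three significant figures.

A = 332 mm² = 3.320×10^-4 m².
L = μ₀N²A/ℓ = (4π×10⁻⁷)(3930)²(3.320×10^-4)/(0.572) = 1.127×10^-2 H.
τ = L/R = (1.127×10^-2)/(710) = 1.587×10^-5 s.

τ ≈ 15.9 μs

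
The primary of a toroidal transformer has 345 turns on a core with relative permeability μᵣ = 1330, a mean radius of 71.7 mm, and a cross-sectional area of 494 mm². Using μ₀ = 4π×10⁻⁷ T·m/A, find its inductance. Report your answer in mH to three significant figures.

For a thin toroid, L = μ₀μᵣN²A/(2πR).
L = (4π×10⁻⁷)(1330)(345)²(4.940×10^-4) / (2π×7.170×10^-2 m) = 0.2181 H.

L ≈ 218 mH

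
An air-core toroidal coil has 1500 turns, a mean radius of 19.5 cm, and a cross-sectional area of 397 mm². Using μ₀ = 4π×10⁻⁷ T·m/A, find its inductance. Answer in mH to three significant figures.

For a thin toroid, L = μ₀N²A/(2πR).
L = (4π×10⁻⁷)(1500)²(3.970×10^-4) / (2π×0.195 m) = 9.162×10^-4 H.

L ≈ 0.916 mH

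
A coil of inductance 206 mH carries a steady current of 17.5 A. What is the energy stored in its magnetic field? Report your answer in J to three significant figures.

U ≈ 31.5 J

Stored magnetic energy: U = ½LI².
U = ½(0.206 H)(17.5 A)² = 31.54 J.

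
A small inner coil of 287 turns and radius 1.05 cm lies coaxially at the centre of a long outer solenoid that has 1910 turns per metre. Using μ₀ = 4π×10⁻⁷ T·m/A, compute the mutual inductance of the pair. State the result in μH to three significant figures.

The outer solenoid produces a uniform field B₁ = μ₀n₁I₁ across the inner coil,
so the flux linkage is N₂Φ = N₂B₁A₂ = μ₀n₁N₂A₂·I₁, giving M = μ₀n₁N₂A₂.
A₂ = πr² = π(1.050×10^-2 m)² = 3.464×10^-4 m².
M = (4π×10⁻⁷)(1910)(287)(3.464×10^-4) = 2.386×10^-4 H.

M ≈ 239 μH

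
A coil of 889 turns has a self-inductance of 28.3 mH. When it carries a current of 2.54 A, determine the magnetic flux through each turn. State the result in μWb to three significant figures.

Φ_B ≈ 80.9 μWb

From L = NΦ_B/I, the flux per turn is Φ_B = LI/N.
Φ_B = (2.830×10^-2 H)(2.54 A)/889 = 8.086×10^-5 Wb.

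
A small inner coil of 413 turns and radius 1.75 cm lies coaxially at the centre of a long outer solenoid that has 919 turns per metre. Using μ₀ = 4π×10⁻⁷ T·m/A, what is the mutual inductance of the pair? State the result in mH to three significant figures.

M ≈ 0.459 mH

The outer solenoid produces a uniform field B₁ = μ₀n₁I₁ across the inner coil,
so the flux linkage is N₂Φ = N₂B₁A₂ = μ₀n₁N₂A₂·I₁, giving M = μ₀n₁N₂A₂.
A₂ = πr² = π(1.750×10^-2 m)² = 9.621×10^-4 m².
M = (4π×10⁻⁷)(919)(413)(9.621×10^-4) = 4.589×10^-4 H.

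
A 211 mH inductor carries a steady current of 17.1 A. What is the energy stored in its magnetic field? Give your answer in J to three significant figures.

Stored magnetic energy: U = ½LI².
U = ½(0.211 H)(17.1 A)² = 30.849 J.

U ≈ 30.8 J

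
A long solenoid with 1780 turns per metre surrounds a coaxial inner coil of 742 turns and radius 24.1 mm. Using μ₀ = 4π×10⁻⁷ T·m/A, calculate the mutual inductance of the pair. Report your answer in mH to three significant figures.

The outer solenoid produces a uniform field B₁ = μ₀n₁I₁ across the inner coil,
so the flux linkage is N₂Φ = N₂B₁A₂ = μ₀n₁N₂A₂·I₁, giving M = μ₀n₁N₂A₂.
A₂ = πr² = π(2.410×10^-2 m)² = 1.8247×10^-3 m².
M = (4π×10⁻⁷)(1780)(742)(1.8247×10^-3) = 3.028×10^-3 H.

M ≈ 3.03 mH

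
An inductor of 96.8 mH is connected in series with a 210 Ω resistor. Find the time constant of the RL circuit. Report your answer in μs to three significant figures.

τ ≈ 461 μs

τ = L/R = (9.680×10^-2 H)/(210 Ω) = 4.610×10^-4 s.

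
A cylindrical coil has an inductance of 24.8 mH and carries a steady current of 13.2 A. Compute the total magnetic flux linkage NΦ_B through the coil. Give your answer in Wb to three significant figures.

From L = NΦ_B/I, the flux linkage is NΦ_B = LI.
NΦ_B = (2.480×10^-2 H)(13.2 A) = 0.3274 Wb.

NΦ_B ≈ 0.327 Wb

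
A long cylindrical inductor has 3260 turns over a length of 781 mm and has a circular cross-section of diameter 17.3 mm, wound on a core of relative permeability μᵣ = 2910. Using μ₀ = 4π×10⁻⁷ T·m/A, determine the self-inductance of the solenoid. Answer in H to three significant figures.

L ≈ 11.7 H

A = π(d/2)² = π(8.650×10^-3 m)² = 2.351×10^-4 m².
For a long solenoid, L = μ₀μᵣN²A/ℓ.
L = (4π×10⁻⁷)(2910)(3260)²(2.351×10^-4)/(0.781 m) = 11.7 H.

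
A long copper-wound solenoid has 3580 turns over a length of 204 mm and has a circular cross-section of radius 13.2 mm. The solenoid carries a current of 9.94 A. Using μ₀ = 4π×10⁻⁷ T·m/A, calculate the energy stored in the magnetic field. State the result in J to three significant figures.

U ≈ 2.13 J

A = πr² = π(1.320×10^-2 m)² = 5.474×10^-4 m².
L = μ₀N²A/ℓ = (4π×10⁻⁷)(3580)²(5.474×10^-4)/(0.204) = 4.322×10^-2 H.
U = ½LI² = ½(4.322×10^-2)(9.94)² = 2.1349 J.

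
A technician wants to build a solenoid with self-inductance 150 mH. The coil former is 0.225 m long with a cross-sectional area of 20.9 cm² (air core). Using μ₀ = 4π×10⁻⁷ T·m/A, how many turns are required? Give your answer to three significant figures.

A = 20.9 cm² = 2.090×10^-3 m².
From L = μ₀N²A/ℓ, N = √(Lℓ / (μ₀A)).
N = √[(0.15)(0.225) / ((4π×10⁻⁷)×2.090×10^-3)] = √(1.285×10^7) ≈ 3584.7.

N ≈ 3580 turns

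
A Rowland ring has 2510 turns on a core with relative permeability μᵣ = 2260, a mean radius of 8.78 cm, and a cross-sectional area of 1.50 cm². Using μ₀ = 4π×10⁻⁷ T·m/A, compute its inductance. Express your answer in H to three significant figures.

For a thin toroid, L = μ₀μᵣN²A/(2πR).
L = (4π×10⁻⁷)(2260)(2510)²(1.500×10^-4) / (2π×8.780×10^-2 m) = 4.864997 H.

L ≈ 4.86 H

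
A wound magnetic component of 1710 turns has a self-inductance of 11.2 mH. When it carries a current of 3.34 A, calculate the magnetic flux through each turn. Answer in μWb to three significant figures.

From L = NΦ_B/I, the flux per turn is Φ_B = LI/N.
Φ_B = (1.120×10^-2 H)(3.34 A)/1710 = 2.188×10^-5 Wb.

Φ_B ≈ 21.9 μWb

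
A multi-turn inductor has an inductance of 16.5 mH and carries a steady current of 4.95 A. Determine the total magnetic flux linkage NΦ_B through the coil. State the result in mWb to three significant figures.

From L = NΦ_B/I, the flux linkage is NΦ_B = LI.
NΦ_B = (1.650×10^-2 H)(4.95 A) = 8.168×10^-2 Wb.

NΦ_B ≈ 81.7 mWb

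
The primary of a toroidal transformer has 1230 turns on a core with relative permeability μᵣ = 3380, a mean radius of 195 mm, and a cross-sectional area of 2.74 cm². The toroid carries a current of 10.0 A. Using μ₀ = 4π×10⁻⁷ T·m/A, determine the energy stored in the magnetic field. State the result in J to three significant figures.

U ≈ 71.9 J

L = μ₀μᵣN²A/(2πR) = (4π×10⁻⁷)(3380)(1230)²(2.740×10^-4)/(2π×0.195) = 1.437 H.
U = ½LI² = ½(1.437)(10.0)² = 71.85 J.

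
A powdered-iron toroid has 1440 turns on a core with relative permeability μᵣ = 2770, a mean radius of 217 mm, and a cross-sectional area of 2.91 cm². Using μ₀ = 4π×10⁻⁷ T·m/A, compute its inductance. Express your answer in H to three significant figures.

L ≈ 1.54 H

For a thin toroid, L = μ₀μᵣN²A/(2πR).
L = (4π×10⁻⁷)(2770)(1440)²(2.910×10^-4) / (2π×0.217 m) = 1.541 H.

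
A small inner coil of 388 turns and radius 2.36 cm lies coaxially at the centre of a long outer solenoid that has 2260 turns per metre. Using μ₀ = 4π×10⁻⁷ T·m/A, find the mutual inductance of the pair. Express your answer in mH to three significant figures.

The outer solenoid produces a uniform field B₁ = μ₀n₁I₁ across the inner coil,
so the flux linkage is N₂Φ = N₂B₁A₂ = μ₀n₁N₂A₂·I₁, giving M = μ₀n₁N₂A₂.
A₂ = πr² = π(2.360×10^-2 m)² = 1.750×10^-3 m².
M = (4π×10⁻⁷)(2260)(388)(1.750×10^-3) = 1.928×10^-3 H.

M ≈ 1.93 mH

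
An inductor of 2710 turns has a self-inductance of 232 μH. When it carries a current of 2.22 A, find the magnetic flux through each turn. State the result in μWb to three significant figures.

Φ_B ≈ 0.190 μWb

From L = NΦ_B/I, the flux per turn is Φ_B = LI/N.
Φ_B = (2.320×10^-4 H)(2.22 A)/2710 = 1.901×10^-7 Wb.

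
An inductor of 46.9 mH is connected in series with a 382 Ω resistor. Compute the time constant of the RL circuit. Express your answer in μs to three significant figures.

τ ≈ 123 μs

τ = L/R = (4.690×10^-2 H)/(382 Ω) = 1.228×10^-4 s.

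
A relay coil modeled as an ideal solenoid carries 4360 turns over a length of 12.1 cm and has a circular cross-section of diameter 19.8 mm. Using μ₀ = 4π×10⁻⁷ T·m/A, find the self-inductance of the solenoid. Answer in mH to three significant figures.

A = π(d/2)² = π(9.900×10^-3 m)² = 3.079×10^-4 m².
For a long solenoid, L = μ₀N²A/ℓ.
L = (4π×10⁻⁷)(4360)²(3.079×10^-4)/(0.121 m) = 6.079×10^-2 H.

L ≈ 60.8 mH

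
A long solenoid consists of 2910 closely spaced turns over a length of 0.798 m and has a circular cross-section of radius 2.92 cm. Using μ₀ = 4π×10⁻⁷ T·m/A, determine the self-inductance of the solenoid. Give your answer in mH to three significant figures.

L ≈ 35.7 mH

A = πr² = π(2.920×10^-2 m)² = 2.679×10^-3 m².
For a long solenoid, L = μ₀N²A/ℓ.
L = (4π×10⁻⁷)(2910)²(2.679×10^-3)/(0.798 m) = 3.572×10^-2 H.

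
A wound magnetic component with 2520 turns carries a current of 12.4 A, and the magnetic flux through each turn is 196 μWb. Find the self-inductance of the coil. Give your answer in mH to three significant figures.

Self-inductance is defined by L = NΦ_B/I (flux linkage over current).
L = (2520)(1.960×10^-4 Wb)/(12.4 A) = 3.983×10^-2 H.

L ≈ 39.8 mH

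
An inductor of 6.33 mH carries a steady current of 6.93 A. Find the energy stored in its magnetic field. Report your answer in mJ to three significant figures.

Stored magnetic energy: U = ½LI².
U = ½(6.330×10^-3 H)(6.93 A)² = 0.152 J.

U ≈ 152 mJ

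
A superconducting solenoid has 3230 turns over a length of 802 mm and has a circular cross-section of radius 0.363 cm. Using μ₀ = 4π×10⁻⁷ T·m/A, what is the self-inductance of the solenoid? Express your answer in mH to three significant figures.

L ≈ 0.677 mH

A = πr² = π(3.630×10^-3 m)² = 4.140×10^-5 m².
For a long solenoid, L = μ₀N²A/ℓ.
L = (4π×10⁻⁷)(3230)²(4.140×10^-5)/(0.802 m) = 6.767×10^-4 H.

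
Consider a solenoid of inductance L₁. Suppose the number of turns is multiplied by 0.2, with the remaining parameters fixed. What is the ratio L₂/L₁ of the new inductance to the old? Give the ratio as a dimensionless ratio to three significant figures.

L₂/L₁ = 0.0400

For a solenoid, L ∝ μᵣN²A/ℓ.
L₂/L₁ = (0.2)^2 = 0.0400.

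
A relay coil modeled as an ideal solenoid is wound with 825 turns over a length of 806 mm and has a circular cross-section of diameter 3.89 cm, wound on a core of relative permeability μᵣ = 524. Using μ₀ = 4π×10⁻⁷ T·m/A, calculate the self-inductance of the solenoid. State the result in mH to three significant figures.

L ≈ 661 mH

A = π(d/2)² = π(1.945×10^-2 m)² = 1.188×10^-3 m².
For a long solenoid, L = μ₀μᵣN²A/ℓ.
L = (4π×10⁻⁷)(524)(825)²(1.188×10^-3)/(0.806 m) = 0.6609 H.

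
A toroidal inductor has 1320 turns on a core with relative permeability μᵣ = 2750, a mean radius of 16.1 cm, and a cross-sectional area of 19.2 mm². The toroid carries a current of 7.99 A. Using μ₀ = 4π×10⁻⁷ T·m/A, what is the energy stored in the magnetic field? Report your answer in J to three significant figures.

U ≈ 3.65 J

L = μ₀μᵣN²A/(2πR) = (4π×10⁻⁷)(2750)(1320)²(1.920×10^-5)/(2π×0.161) = 0.1143 H.
U = ½LI² = ½(0.1143)(7.99)² = 3.648 J.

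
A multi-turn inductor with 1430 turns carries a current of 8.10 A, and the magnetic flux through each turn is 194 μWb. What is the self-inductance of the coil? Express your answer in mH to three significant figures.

L ≈ 34.2 mH

Self-inductance is defined by L = NΦ_B/I (flux linkage over current).
L = (1430)(1.940×10^-4 Wb)/(8.10 A) = 3.4249×10^-2 H.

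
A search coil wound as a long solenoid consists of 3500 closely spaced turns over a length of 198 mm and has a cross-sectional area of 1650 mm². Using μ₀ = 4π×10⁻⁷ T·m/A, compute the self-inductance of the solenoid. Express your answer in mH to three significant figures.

A = 1650 mm² = 1.650×10^-3 m².
For a long solenoid, L = μ₀N²A/ℓ.
L = (4π×10⁻⁷)(3500)²(1.650×10^-3)/(0.198 m) = 0.1283 H.

L ≈ 128 mH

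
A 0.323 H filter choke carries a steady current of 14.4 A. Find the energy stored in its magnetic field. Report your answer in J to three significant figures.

U ≈ 33.5 J

Stored magnetic energy: U = ½LI².
U = ½(0.323 H)(14.4 A)² = 33.49 J.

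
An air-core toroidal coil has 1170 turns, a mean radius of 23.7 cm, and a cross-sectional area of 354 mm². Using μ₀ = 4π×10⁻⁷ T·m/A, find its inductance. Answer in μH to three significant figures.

L ≈ 409 μH

For a thin toroid, L = μ₀N²A/(2πR).
L = (4π×10⁻⁷)(1170)²(3.540×10^-4) / (2π×0.237 m) = 4.089×10^-4 H.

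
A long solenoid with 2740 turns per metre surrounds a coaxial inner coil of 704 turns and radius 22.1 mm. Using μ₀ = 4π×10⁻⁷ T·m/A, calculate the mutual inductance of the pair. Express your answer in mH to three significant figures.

M ≈ 3.72 mH

The outer solenoid produces a uniform field B₁ = μ₀n₁I₁ across the inner coil,
so the flux linkage is N₂Φ = N₂B₁A₂ = μ₀n₁N₂A₂·I₁, giving M = μ₀n₁N₂A₂.
A₂ = πr² = π(2.210×10^-2 m)² = 1.534×10^-3 m².
M = (4π×10⁻⁷)(2740)(704)(1.534×10^-3) = 3.719×10^-3 H.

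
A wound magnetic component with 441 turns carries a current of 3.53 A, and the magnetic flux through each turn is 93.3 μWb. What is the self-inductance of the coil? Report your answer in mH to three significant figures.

L ≈ 11.7 mH

Self-inductance is defined by L = NΦ_B/I (flux linkage over current).
L = (441)(9.330×10^-5 Wb)/(3.53 A) = 1.166×10^-2 H.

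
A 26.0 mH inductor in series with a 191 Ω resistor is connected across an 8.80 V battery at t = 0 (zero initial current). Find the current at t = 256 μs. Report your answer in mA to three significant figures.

I ≈ 39.0 mA

τ = L/R = 2.600×10^-2/191 = 1.361×10^-4 s; final current I_∞ = ε/R = 8.80/191 = 4.607×10^-2 A.
I(t) = I_∞(1 − e^(−t/τ)) with t/τ = 1.881.
I = (4.607×10^-2)(1 − e^(−1.881)) = 3.9047×10^-2 A.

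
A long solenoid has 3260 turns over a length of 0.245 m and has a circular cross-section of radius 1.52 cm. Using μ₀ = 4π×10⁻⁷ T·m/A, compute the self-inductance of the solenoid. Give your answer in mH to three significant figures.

L ≈ 39.6 mH

A = πr² = π(1.520×10^-2 m)² = 7.258×10^-4 m².
For a long solenoid, L = μ₀N²A/ℓ.
L = (4π×10⁻⁷)(3260)²(7.258×10^-4)/(0.245 m) = 3.957×10^-2 H.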